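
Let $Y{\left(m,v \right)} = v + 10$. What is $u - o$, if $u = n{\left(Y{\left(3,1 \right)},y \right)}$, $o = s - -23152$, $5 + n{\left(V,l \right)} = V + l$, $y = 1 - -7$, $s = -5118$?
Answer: $-18020$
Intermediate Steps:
$Y{\left(m,v \right)} = 10 + v$
$y = 8$ ($y = 1 + 7 = 8$)
$n{\left(V,l \right)} = -5 + V + l$ ($n{\left(V,l \right)} = -5 + \left(V + l\right) = -5 + V + l$)
$o = 18034$ ($o = -5118 - -23152 = -5118 + 23152 = 18034$)
$u = 14$ ($u = -5 + \left(10 + 1\right) + 8 = -5 + 11 + 8 = 14$)
$u - o = 14 - 18034 = -18020$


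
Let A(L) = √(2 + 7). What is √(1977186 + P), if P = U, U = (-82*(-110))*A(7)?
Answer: 3*√222694 ≈ 1415.7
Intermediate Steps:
A(L) = 3 (A(L) = √9 = 3)
U = 27060 (U = -82*(-110)*3 = 9020*3 = 27060)
P = 27060
√(1977186 + P) = √(1977186 + 27060) = √2004246 = 3*√222694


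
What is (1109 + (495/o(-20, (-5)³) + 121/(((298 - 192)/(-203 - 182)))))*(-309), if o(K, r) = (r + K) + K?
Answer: -21831159/106 ≈ -2.0595e+5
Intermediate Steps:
o(K, r) = r + 2*K (o(K, r) = (K + r) + K = r + 2*K)
(1109 + (495/o(-20, (-5)³) + 121/(((298 - 192)/(-203 - 182)))))*(-309) = (1109 + (495/((-5)³ + 2*(-20)) + 121/(((298 - 192)/(-203 - 182)))))*(-309) = (1109 + (495/(-125 - 40) + 121/((106/(-385)))))*(-309) = (1109 + (495/(-165) + 121/((106*(-1/385)))))*(-309) = (1109 + (495*(-1/165) + 121/(-106/385)))*(-309) = (1109 + (-3 + 121*(-385/106)))*(-309) = (1109 + (-3 - 46585/106))*(-309) = (1109 - 46903/106)*(-309) = (70651/106)*(-309) = -21831159/106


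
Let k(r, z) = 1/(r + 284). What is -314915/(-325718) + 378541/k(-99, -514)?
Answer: 22810059540945/325718 ≈ 7.0030e+7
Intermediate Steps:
k(r, z) = 1/(284 + r)
-314915/(-325718) + 378541/k(-99, -514) = -314915/(-325718) + 378541/(1/(284 - 99)) = -314915*(-1/325718) + 378541/(1/185) = 314915/325718 + 378541/(1/185) = 314915/325718 + 378541*185 = 314915/325718 + 70030085 = 22810059540945/325718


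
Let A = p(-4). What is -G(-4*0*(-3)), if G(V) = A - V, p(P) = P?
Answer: 4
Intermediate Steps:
A = -4
G(V) = -4 - V
-G(-4*0*(-3)) = -(-4 - (-4*0)*(-3)) = -(-4 - 0*(-3)) = -(-4 - 1*0) = -(-4 + 0) = -1*(-4) = 4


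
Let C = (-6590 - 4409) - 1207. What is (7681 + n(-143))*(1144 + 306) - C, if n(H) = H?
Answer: 10942306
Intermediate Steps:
C = -12206 (C = -10999 - 1207 = -12206)
(7681 + n(-143))*(1144 + 306) - C = (7681 - 143)*(1144 + 306) - 1*(-12206) = 7538*1450 + 12206 = 10930100 + 12206 = 10942306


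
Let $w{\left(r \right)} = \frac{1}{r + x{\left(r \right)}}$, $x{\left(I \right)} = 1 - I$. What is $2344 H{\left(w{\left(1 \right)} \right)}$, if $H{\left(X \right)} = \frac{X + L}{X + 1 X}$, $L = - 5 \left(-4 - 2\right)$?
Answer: $36332$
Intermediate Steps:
$w{\left(r \right)} = 1$ ($w{\left(r \right)} = \frac{1}{r - \left(-1 + r\right)} = 1^{-1} = 1$)
$L = 30$ ($L = \left(-5\right) \left(-6\right) = 30$)
$H{\left(X \right)} = \frac{30 + X}{2 X}$ ($H{\left(X \right)} = \frac{X + 30}{X + 1 X} = \frac{30 + X}{X + X} = \frac{30 + X}{2 X}$)
$2344 H{\left(w{\left(1 \right)} \right)} = 2344 \frac{30 + 1}{2 \cdot 1} = 2344 \cdot \frac{1}{2} \cdot 1 \cdot 31 = 2344 \cdot \frac{31}{2} = 36332$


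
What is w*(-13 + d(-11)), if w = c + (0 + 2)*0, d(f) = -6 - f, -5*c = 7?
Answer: 56/5 ≈ 11.200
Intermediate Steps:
c = -7/5 (c = -1/5*7 = -7/5 ≈ -1.4000)
w = -7/5 (w = -7/5 + (0 + 2)*0 = -7/5 + 2*0 = -7/5 + 0 = -7/5 ≈ -1.4000)
w*(-13 + d(-11)) = -7*(-13 + (-6 - 1*(-11)))/5 = -7*(-13 + (-6 + 11))/5 = -7*(-13 + 5)/5 = -7/5*(-8) = 56/5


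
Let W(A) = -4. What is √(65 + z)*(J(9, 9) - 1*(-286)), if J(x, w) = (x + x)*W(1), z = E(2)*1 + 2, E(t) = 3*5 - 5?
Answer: 214*√77 ≈ 1877.8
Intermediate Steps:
E(t) = 10 (E(t) = 15 - 5 = 10)
z = 12 (z = 10*1 + 2 = 10 + 2 = 12)
J(x, w) = -8*x (J(x, w) = (x + x)*(-4) = (2*x)*(-4) = -8*x)
√(65 + z)*(J(9, 9) - 1*(-286)) = √(65 + 12)*(-8*9 - 1*(-286)) = √77*(-72 + 286) = √77*214 = 214*√77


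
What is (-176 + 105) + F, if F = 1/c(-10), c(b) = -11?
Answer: -782/11 ≈ -71.091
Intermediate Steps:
F = -1/11 (F = 1/(-11) = -1/11 ≈ -0.090909)
(-176 + 105) + F = (-176 + 105) - 1/11 = -71 - 1/11 = -782/11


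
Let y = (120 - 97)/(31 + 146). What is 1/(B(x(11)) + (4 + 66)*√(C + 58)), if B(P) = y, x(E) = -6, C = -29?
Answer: -4071/4451850371 + 2193030*√29/4451850371 ≈ 0.0026519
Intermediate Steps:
y = 23/177 ≈ 0.12994
B(P) = 23/177
1/(B(x(11)) + (4 + 66)*√(C + 58)) = 1/(23/177 + (4 + 66)*√(-29 + 58)) = 1/(23/177 + 70*√29)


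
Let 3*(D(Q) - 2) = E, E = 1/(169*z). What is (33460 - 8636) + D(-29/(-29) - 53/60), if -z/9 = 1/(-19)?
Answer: 113281057/4563 ≈ 24826.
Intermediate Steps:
z = 9/19 (z = -9/(-19) = -9*(-1/19) = 9/19 ≈ 0.47368)
E = 19/1521 (E = 1/(169*(9/19)) = (1/169)*(19/9) = 19/1521 ≈ 0.012492)
D(Q) = 9145/4563 (D(Q) = 2 + (1/3)*(19/1521) = 2 + 19/4563 = 9145/4563)
(33460 - 8636) + D(-29/(-29) - 53/60) = (33460 - 8636) + 9145/4563 = 24824 + 9145/4563 = 113281057/4563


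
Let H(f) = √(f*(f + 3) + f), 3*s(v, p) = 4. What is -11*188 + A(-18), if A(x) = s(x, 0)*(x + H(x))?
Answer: -2092 + 8*√7 ≈ -2070.8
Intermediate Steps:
s(v, p) = 4/3 (s(v, p) = (⅓)*4 = 4/3)
H(f) = √(f + f*(3 + f)) (H(f) = √(f*(3 + f) + f) = √(f + f*(3 + f)))
A(x) = 4*x/3 + 4*√(x*(4 + x))/3 (A(x) = 4*(x + √(x*(4 + x)))/3 = 4*x/3 + 4*√(x*(4 + x))/3)
-11*188 + A(-18) = -11*188 + ((4/3)*(-18) + 4*√(-18*(4 - 18))/3) = -2068 + (-24 + 4*√(-18*(-14))/3) = -2068 + (-24 + 4*√252/3) = -2068 + (-24 + 4*(6*√7)/3) = -2068 + (-24 + 8*√7) = -2092 + 8*√7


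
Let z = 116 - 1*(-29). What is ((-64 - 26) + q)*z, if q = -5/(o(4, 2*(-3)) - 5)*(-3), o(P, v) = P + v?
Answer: -93525/7 ≈ -13361.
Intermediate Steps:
z = 145 (z = 116 + 29 = 145)
q = -15/7 (q = -5/((4 + 2*(-3)) - 5)*(-3) = -5/((4 - 6) - 5)*(-3) = -5/(-2 - 5)*(-3) = -5/(-7)*(-3) = -5*(-⅐)*(-3) = (5/7)*(-3) = -15/7 ≈ -2.1429)
((-64 - 26) + q)*z = ((-64 - 26) - 15/7)*145 = (-90 - 15/7)*145 = -645/7*145 = -93525/7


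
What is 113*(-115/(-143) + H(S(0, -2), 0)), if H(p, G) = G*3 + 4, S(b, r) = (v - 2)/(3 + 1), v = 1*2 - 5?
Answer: 77631/143 ≈ 542.87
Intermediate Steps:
v = -3 (v = 2 - 5 = -3)
S(b, r) = -5/4 (S(b, r) = (-3 - 2)/(3 + 1) = -5/4)
H(p, G) = 4 + 3*G (H(p, G) = 3*G + 4 = 4 + 3*G)
113*(-115/(-143) + H(S(0, -2), 0)) = 113*(-115/(-143) + (4 + 3*0)) = 113*(-115*(-1/143) + (4 + 0)) = 113*(115/143 + 4) = 113*(687/143) = 77631/143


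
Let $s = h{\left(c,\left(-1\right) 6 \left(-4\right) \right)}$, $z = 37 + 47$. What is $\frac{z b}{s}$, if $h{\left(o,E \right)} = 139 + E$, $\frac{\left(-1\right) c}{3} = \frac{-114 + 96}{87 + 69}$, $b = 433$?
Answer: $\frac{36372}{163} \approx 223.14$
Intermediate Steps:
$z = 84$
$c = \frac{9}{26}$ ($c = - 3 \frac{-114 + 96}{87 + 69} = - 3 \left(- \frac{18}{156}\right) = - 3 \left(\left(-18\right) \frac{1}{156}\right) = \left(-3\right) \left(- \frac{3}{26}\right) = \frac{9}{26} \approx 0.34615$)
$s = 163$ ($s = 139 + \left(-1\right) 6 \left(-4\right) = 139 - -24 = 139 + 24 = 163$)
$\frac{z b}{s} = \frac{84 \cdot 433}{163} = 36372 \cdot \frac{1}{163} = \frac{36372}{163}$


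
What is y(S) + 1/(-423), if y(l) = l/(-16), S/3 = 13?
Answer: -16513/6768 ≈ -2.4399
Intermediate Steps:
S = 39 (S = 3*13 = 39)
y(l) = -l/16 (y(l) = l*(-1/16) = -l/16)
y(S) + 1/(-423) = -1/16*39 + 1/(-423) = -39/16 - 1/423 = -16513/6768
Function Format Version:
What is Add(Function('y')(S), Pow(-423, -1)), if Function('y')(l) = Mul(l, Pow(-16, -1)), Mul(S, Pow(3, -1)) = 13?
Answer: Rational(-16513, 6768) ≈ -2.4399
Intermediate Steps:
S = 39 (S = Mul(3, 13) = 39)
Function('y')(l) = Mul(Rational(-1, 16), l) (Function('y')(l) = Mul(l, Rational(-1, 16)) = Mul(Rational(-1, 16), l))
Add(Function('y')(S), Pow(-423, -1)) = Add(Mul(Rational(-1, 16), 39), Pow(-423, -1)) = Add(Rational(-39, 16), Rational(-1, 423)) = Rational(-16513, 6768)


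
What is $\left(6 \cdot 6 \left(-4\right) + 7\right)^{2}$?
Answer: $18769$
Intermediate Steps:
$\left(6 \cdot 6 \left(-4\right) + 7\right)^{2} = \left(36 \left(-4\right) + 7\right)^{2} = \left(-144 + 7\right)^{2} = \left(-137\right)^{2} = 18769$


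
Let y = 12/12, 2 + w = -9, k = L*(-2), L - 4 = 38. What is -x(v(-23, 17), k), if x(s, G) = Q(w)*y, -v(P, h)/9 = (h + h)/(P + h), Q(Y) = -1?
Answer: 1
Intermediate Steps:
L = 42 (L = 4 + 38 = 42)
k = -84 (k = 42*(-2) = -84)
w = -11 (w = -2 - 9 = -11)
y = 1 (y = 12*(1/12) = 1)
v(P, h) = -18*h/(P + h) (v(P, h) = -9*(h + h)/(P + h) = -9*2*h/(P + h) = -18*h/(P + h))
x(s, G) = -1 (x(s, G) = -1*1 = -1)
-x(v(-23, 17), k) = -1*(-1) = 1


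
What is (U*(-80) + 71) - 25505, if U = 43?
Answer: -28874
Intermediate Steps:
(U*(-80) + 71) - 25505 = (43*(-80) + 71) - 25505 = (-3440 + 71) - 25505 = -3369 - 25505 = -28874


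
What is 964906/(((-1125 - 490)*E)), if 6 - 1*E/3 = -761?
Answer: -964906/3716115 ≈ -0.25965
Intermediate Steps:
E = 2301 (E = 18 - 3*(-761) = 18 + 2283 = 2301)
964906/(((-1125 - 490)*E)) = 964906/(((-1125 - 490)*2301)) = 964906/((-1615*2301)) = 964906/(-3716115) = 964906*(-1/3716115) = -964906/3716115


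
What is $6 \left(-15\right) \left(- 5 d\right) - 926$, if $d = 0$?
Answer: $-926$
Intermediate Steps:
$6 \left(-15\right) \left(- 5 d\right) - 926 = 6 \left(-15\right) \left(\left(-5\right) 0\right) - 926 = \left(-90\right) 0 - 926 = 0 - 926 = -926$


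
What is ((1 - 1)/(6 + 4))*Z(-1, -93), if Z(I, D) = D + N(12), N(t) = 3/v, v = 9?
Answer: 0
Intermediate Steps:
N(t) = 1/3 (N(t) = 3/9 = 3*(1/9) = 1/3)
Z(I, D) = 1/3 + D (Z(I, D) = D + 1/3 = 1/3 + D)
((1 - 1)/(6 + 4))*Z(-1, -93) = ((1 - 1)/(6 + 4))*(1/3 - 93) = (0/10)*(-278/3) = (0*(1/10))*(-278/3) = 0*(-278/3) = 0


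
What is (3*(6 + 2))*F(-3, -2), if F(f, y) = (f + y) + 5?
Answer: 0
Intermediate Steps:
F(f, y) = 5 + f + y
(3*(6 + 2))*F(-3, -2) = (3*(6 + 2))*(5 - 3 - 2) = (3*8)*0 = 24*0 = 0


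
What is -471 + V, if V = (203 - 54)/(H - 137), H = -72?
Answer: -98588/209 ≈ -471.71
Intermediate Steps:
V = -149/209 (V = (203 - 54)/(-72 - 137) = 149/(-209) = 149*(-1/209) = -149/209 ≈ -0.71292)
-471 + V = -471 - 149/209 = -98588/209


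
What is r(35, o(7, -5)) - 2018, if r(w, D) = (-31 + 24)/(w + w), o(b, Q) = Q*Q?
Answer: -20181/10 ≈ -2018.1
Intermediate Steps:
o(b, Q) = Q²
r(w, D) = -7/(2*w) (r(w, D) = -7*1/(2*w) = -7/(2*w))
r(35, o(7, -5)) - 2018 = -7/2/35 - 2018 = -7/2*1/35 - 2018 = -⅒ - 2018 = -20181/10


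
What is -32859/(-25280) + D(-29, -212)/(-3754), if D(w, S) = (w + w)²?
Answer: 19155383/47450560 ≈ 0.40369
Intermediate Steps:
D(w, S) = 4*w² (D(w, S) = (2*w)² = 4*w²)
-32859/(-25280) + D(-29, -212)/(-3754) = -32859/(-25280) + (4*(-29)²)/(-3754) = -32859*(-1/25280) + (4*841)*(-1/3754) = 32859/25280 + 3364*(-1/3754) = 32859/25280 - 1682/1877 = 19155383/47450560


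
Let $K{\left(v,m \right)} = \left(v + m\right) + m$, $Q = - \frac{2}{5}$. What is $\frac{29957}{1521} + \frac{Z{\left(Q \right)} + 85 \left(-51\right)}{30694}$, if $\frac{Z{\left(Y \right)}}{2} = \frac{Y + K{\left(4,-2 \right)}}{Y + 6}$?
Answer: $\frac{3195172420}{163399509} \approx 19.554$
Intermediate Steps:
$Q = - \frac{2}{5}$ ($Q = \left(-2\right) \frac{1}{5} = - \frac{2}{5} \approx -0.4$)
$K{\left(v,m \right)} = v + 2 m$ ($K{\left(v,m \right)} = \left(m + v\right) + m = v + 2 m$)
$Z{\left(Y \right)} = \frac{2 Y}{6 + Y}$ ($Z{\left(Y \right)} = 2 \frac{Y + \left(4 + 2 \left(-2\right)\right)}{Y + 6} = 2 \frac{Y + \left(4 - 4\right)}{6 + Y} = 2 \frac{Y + 0}{6 + Y} = 2 \frac{Y}{6 + Y} = \frac{2 Y}{6 + Y}$)
$\frac{29957}{1521} + \frac{Z{\left(Q \right)} + 85 \left(-51\right)}{30694} = \frac{29957}{1521} + \frac{2 \left(- \frac{2}{5}\right) \frac{1}{6 - \frac{2}{5}} + 85 \left(-51\right)}{30694} = 29957 \cdot \frac{1}{1521} + \left(2 \left(- \frac{2}{5}\right) \frac{1}{\frac{28}{5}} - 4335\right) \frac{1}{30694} = \frac{29957}{1521} + \left(2 \left(- \frac{2}{5}\right) \frac{5}{28} - 4335\right) \frac{1}{30694} = \frac{29957}{1521} + \left(- \frac{1}{7} - 4335\right) \frac{1}{30694} = \frac{29957}{1521} - \frac{15173}{107429} = \frac{3195172420}{163399509}$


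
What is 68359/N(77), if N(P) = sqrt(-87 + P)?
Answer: -68359*I*sqrt(10)/10 ≈ -21617.0*I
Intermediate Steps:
68359/N(77) = 68359/(sqrt(-87 + 77)) = 68359/(sqrt(-10)) = 68359/((I*sqrt(10))) = 68359*(-I*sqrt(10)/10) = -68359*I*sqrt(10)/10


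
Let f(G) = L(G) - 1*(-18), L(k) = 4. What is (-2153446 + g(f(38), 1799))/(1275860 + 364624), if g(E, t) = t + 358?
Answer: -2151289/1640484 ≈ -1.3114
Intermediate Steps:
f(G) = 22 (f(G) = 4 - 1*(-18) = 4 + 18 = 22)
g(E, t) = 358 + t
(-2153446 + g(f(38), 1799))/(1275860 + 364624) = (-2153446 + (358 + 1799))/(1275860 + 364624) = (-2153446 + 2157)/1640484 = -2151289*1/1640484 = -2151289/1640484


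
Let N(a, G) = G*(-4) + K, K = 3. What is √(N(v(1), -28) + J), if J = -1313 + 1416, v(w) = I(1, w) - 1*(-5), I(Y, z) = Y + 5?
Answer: √218 ≈ 14.765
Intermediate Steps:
I(Y, z) = 5 + Y
v(w) = 11 (v(w) = (5 + 1) - 1*(-5) = 6 + 5 = 11)
J = 103
N(a, G) = 3 - 4*G (N(a, G) = G*(-4) + 3 = -4*G + 3 = 3 - 4*G)
√(N(v(1), -28) + J) = √((3 - 4*(-28)) + 103) = √((3 + 112) + 103) = √(115 + 103) = √218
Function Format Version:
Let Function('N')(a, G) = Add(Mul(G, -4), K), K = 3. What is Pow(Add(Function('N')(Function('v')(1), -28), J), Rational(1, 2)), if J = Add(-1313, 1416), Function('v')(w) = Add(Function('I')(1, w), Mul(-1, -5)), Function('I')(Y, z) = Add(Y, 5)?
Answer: Pow(218, Rational(1, 2)) ≈ 14.765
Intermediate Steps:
Function('I')(Y, z) = Add(5, Y)
Function('v')(w) = 11 (Function('v')(w) = Add(Add(5, 1), Mul(-1, -5)) = Add(6, 5) = 11)
J = 103
Function('N')(a, G) = Add(3, Mul(-4, G)) (Function('N')(a, G) = Add(Mul(G, -4), 3) = Add(Mul(-4, G), 3) = Add(3, Mul(-4, G)))
Pow(Add(Function('N')(Function('v')(1), -28), J), Rational(1, 2)) = Pow(Add(Add(3, Mul(-4, -28)), 103), Rational(1, 2)) = Pow(Add(Add(3, 112), 103), Rational(1, 2)) = Pow(Add(115, 103), Rational(1, 2)) = Pow(218, Rational(1, 2))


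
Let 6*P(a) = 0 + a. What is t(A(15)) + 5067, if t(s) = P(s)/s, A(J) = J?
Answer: 30403/6 ≈ 5067.2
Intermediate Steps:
P(a) = a/6 (P(a) = (0 + a)/6 = a/6)
t(s) = ⅙ (t(s) = (s/6)/s = ⅙)
t(A(15)) + 5067 = ⅙ + 5067 = 30403/6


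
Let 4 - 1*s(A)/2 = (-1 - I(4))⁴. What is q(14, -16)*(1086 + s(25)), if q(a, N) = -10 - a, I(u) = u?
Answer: 3744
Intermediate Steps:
s(A) = -1242 (s(A) = 8 - 2*(-1 - 1*4)⁴ = 8 - 2*(-1 - 4)⁴ = 8 - 2*(-5)⁴ = 8 - 2*625 = 8 - 1250 = -1242)
q(14, -16)*(1086 + s(25)) = (-10 - 1*14)*(1086 - 1242) = (-10 - 14)*(-156) = -24*(-156) = 3744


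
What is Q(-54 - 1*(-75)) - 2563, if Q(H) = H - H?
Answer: -2563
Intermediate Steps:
Q(H) = 0
Q(-54 - 1*(-75)) - 2563 = 0 - 2563 = -2563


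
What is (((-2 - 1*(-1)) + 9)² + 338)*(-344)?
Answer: -138288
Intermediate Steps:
(((-2 - 1*(-1)) + 9)² + 338)*(-344) = (((-2 + 1) + 9)² + 338)*(-344) = ((-1 + 9)² + 338)*(-344) = (8² + 338)*(-344) = (64 + 338)*(-344) = 402*(-344) = -138288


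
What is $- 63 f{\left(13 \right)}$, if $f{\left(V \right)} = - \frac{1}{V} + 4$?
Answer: $- \frac{3213}{13} \approx -247.15$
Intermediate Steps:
$f{\left(V \right)} = 4 - \frac{1}{V}$
$- 63 f{\left(13 \right)} = - 63 \left(4 - \frac{1}{13}\right) = \left(-63\right) \frac{51}{13} = - \frac{3213}{13}$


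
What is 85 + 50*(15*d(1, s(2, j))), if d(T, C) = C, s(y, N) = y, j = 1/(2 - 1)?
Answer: 1585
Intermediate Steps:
j = 1 (j = 1/1 = 1)
85 + 50*(15*d(1, s(2, j))) = 85 + 50*(15*2) = 85 + 50*30 = 85 + 1500 = 1585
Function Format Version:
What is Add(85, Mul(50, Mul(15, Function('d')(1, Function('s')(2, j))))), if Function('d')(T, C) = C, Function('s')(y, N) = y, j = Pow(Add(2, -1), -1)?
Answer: 1585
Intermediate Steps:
j = 1 (j = Pow(1, -1) = 1)
Add(85, Mul(50, Mul(15, Function('d')(1, Function('s')(2, j))))) = Add(85, Mul(50, Mul(15, 2))) = Add(85, Mul(50, 30)) = Add(85, 1500) = 1585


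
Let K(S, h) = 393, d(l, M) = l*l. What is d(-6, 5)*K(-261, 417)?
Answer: 14148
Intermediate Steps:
d(l, M) = l**2
d(-6, 5)*K(-261, 417) = (-6)**2*393 = 36*393 = 14148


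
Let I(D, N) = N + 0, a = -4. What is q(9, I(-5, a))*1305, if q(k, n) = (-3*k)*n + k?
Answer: 152685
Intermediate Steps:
I(D, N) = N
q(k, n) = k - 3*k*n (q(k, n) = -3*k*n + k = k - 3*k*n)
q(9, I(-5, a))*1305 = (9*(1 - 3*(-4)))*1305 = (9*(1 + 12))*1305 = (9*13)*1305 = 117*1305 = 152685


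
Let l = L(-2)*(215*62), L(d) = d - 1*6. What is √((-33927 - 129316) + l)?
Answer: 3*I*√29987 ≈ 519.5*I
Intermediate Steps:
L(d) = -6 + d (L(d) = d - 6 = -6 + d)
l = -106640 (l = (-6 - 2)*(215*62) = -8*13330 = -106640)
√((-33927 - 129316) + l) = √((-33927 - 129316) - 106640) = √(-163243 - 106640) = √(-269883) = 3*I*√29987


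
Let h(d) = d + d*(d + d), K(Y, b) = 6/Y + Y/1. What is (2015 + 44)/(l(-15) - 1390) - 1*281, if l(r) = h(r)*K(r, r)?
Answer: -2275068/8089 ≈ -281.25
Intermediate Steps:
K(Y, b) = Y + 6/Y (K(Y, b) = 6/Y + Y*1 = 6/Y + Y = Y + 6/Y)
h(d) = d + 2*d**2 (h(d) = d + d*(2*d) = d + 2*d**2)
l(r) = r*(1 + 2*r)*(r + 6/r) (l(r) = (r*(1 + 2*r))*(r + 6/r) = r*(1 + 2*r)*(r + 6/r))
(2015 + 44)/(l(-15) - 1390) - 1*281 = (2015 + 44)/((1 + 2*(-15))*(6 + (-15)**2) - 1390) - 1*281 = 2059/((1 - 30)*(6 + 225) - 1390) - 281 = 2059/(-29*231 - 1390) - 281 = 2059/(-6699 - 1390) - 281 = 2059/(-8089) - 281 = 2059*(-1/8089) - 281 = -2059/8089 - 281 = -2275068/8089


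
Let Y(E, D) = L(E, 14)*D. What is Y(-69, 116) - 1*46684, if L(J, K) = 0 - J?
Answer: -38680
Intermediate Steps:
L(J, K) = -J
Y(E, D) = -D*E (Y(E, D) = (-E)*D = -D*E)
Y(-69, 116) - 1*46684 = -1*116*(-69) - 1*46684 = 8004 - 46684 = -38680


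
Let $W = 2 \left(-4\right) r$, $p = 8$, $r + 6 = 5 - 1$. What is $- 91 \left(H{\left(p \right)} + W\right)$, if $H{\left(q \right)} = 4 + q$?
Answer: $-2548$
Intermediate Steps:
$r = -2$ ($r = -6 + \left(5 - 1\right) = -6 + 4 = -2$)
$W = 16$ ($W = 2 \left(-4\right) \left(-2\right) = \left(-8\right) \left(-2\right) = 16$)
$- 91 \left(H{\left(p \right)} + W\right) = - 91 \left(\left(4 + 8\right) + 16\right) = - 91 \left(12 + 16\right) = \left(-91\right) 28 = -2548$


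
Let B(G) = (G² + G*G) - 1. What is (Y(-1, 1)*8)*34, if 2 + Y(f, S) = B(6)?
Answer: 18768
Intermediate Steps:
B(G) = -1 + 2*G² (B(G) = (G² + G²) - 1 = 2*G² - 1 = -1 + 2*G²)
Y(f, S) = 69 (Y(f, S) = -2 + (-1 + 2*6²) = -2 + (-1 + 2*36) = -2 + (-1 + 72) = -2 + 71 = 69)
(Y(-1, 1)*8)*34 = (69*8)*34 = 552*34 = 18768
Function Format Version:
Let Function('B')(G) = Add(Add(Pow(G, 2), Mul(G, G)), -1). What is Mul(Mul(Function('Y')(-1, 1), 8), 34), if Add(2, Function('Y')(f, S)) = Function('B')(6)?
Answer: 18768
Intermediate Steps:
Function('B')(G) = Add(-1, Mul(2, Pow(G, 2))) (Function('B')(G) = Add(Add(Pow(G, 2), Pow(G, 2)), -1) = Add(Mul(2, Pow(G, 2)), -1) = Add(-1, Mul(2, Pow(G, 2))))
Function('Y')(f, S) = 69 (Function('Y')(f, S) = Add(-2, Add(-1, Mul(2, Pow(6, 2)))) = Add(-2, Add(-1, Mul(2, 36))) = Add(-2, Add(-1, 72)) = Add(-2, 71) = 69)
Mul(Mul(Function('Y')(-1, 1), 8), 34) = Mul(Mul(69, 8), 34) = Mul(552, 34) = 18768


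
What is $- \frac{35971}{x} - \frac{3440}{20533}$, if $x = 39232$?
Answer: $- \frac{873550623}{805550656} \approx -1.0844$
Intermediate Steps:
$- \frac{35971}{x} - \frac{3440}{20533} = - \frac{35971}{39232} - \frac{3440}{20533} = - \frac{873550623}{805550656}$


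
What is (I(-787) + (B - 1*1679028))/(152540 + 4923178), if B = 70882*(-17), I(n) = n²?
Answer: -2264653/5075718 ≈ -0.44617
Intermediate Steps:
B = -1204994
(I(-787) + (B - 1*1679028))/(152540 + 4923178) = ((-787)² + (-1204994 - 1*1679028))/(152540 + 4923178) = (619369 + (-1204994 - 1679028))/5075718 = (619369 - 2884022)*(1/5075718) = -2264653*1/5075718 = -2264653/5075718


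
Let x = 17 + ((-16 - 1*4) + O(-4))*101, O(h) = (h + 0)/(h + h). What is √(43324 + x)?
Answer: √165486/2 ≈ 203.40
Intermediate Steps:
O(h) = ½ (O(h) = h/((2*h)) = h*(1/(2*h)) = ½)
x = -3905/2 (x = 17 + ((-16 - 1*4) + ½)*101 = 17 + ((-16 - 4) + ½)*101 = 17 + (-20 + ½)*101 = 17 - 39/2*101 = 17 - 3939/2 = -3905/2 ≈ -1952.5)
√(43324 + x) = √(43324 - 3905/2) = √(82743/2) = √165486/2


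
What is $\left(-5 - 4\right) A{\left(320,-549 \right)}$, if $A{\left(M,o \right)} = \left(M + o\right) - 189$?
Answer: $3762$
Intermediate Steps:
$A{\left(M,o \right)} = -189 + M + o$
$\left(-5 - 4\right) A{\left(320,-549 \right)} = \left(-5 - 4\right) \left(-189 + 320 - 549\right) = \left(-5 - 4\right) \left(-418\right) = \left(-9\right) \left(-418\right) = 3762$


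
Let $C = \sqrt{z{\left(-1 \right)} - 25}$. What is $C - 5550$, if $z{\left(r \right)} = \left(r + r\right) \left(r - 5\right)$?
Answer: $-5550 + i \sqrt{13} \approx -5550.0 + 3.6056 i$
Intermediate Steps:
$z{\left(r \right)} = 2 r \left(-5 + r\right)$
$C = i \sqrt{13}$ ($C = \sqrt{2 \left(-1\right) \left(-5 - 1\right) - 25} = \sqrt{2 \left(-1\right) \left(-6\right) - 25} = \sqrt{12 - 25} = \sqrt{-13} = i \sqrt{13} \approx 3.6056 i$)
$C - 5550 = i \sqrt{13} - 5550 = -5550 + i \sqrt{13}$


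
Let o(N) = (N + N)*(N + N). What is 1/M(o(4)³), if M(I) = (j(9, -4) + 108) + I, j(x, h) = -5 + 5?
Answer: 1/262252 ≈ 3.8131e-6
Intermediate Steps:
j(x, h) = 0
o(N) = 4*N² (o(N) = (2*N)*(2*N) = 4*N²)
M(I) = 108 + I (M(I) = (0 + 108) + I = 108 + I)
1/M(o(4)³) = 1/(108 + (4*4²)³) = 1/(108 + (4*16)³) = 1/(108 + 64³) = 1/(108 + 262144) = 1/262252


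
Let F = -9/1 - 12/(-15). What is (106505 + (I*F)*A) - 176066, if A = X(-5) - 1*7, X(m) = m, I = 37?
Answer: -329601/5 ≈ -65920.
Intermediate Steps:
F = -41/5 (F = -9*1 - 12*(-1/15) = -9 + 4/5 = -41/5 ≈ -8.2000)
A = -12 (A = -5 - 1*7 = -5 - 7 = -12)
(106505 + (I*F)*A) - 176066 = (106505 + (37*(-41/5))*(-12)) - 176066 = (106505 - 1517/5*(-12)) - 176066 = (106505 + 18204/5) - 176066 = 550729/5 - 176066 = -329601/5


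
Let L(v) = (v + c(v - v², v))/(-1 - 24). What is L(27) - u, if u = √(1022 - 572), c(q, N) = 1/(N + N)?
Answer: -1459/1350 - 15*√2 ≈ -22.294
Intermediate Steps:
c(q, N) = 1/(2*N)
u = 15*√2 (u = √450 = 15*√2 ≈ 21.213)
L(v) = -v/25 - 1/(50*v) (L(v) = (v + 1/(2*v))/(-1 - 24) = (v + 1/(2*v))/(-25) = (v + 1/(2*v))*(-1/25) = -v/25 - 1/(50*v))
L(27) - u = (-1/25*27 - 1/50/27) - 15*√2 = (-27/25 - 1/50*1/27) - 15*√2 = (-27/25 - 1/1350) - 15*√2 = -1459/1350 - 15*√2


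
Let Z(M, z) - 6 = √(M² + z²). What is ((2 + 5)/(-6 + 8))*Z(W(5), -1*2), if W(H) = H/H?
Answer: 21 + 7*√5/2 ≈ 28.826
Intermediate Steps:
W(H) = 1
Z(M, z) = 6 + √(M² + z²)
((2 + 5)/(-6 + 8))*Z(W(5), -1*2) = ((2 + 5)/(-6 + 8))*(6 + √(1² + (-1*2)²)) = (7/2)*(6 + √(1 + (-2)²)) = (7*(½))*(6 + √(1 + 4)) = 7*(6 + √5)/2 = 21 + 7*√5/2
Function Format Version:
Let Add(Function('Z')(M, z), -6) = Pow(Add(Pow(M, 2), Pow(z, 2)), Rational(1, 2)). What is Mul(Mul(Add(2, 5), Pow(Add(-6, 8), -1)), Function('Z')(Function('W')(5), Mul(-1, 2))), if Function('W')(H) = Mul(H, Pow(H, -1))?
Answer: Add(21, Mul(Rational(7, 2), Pow(5, Rational(1, 2)))) ≈ 28.826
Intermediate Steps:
Function('W')(H) = 1
Function('Z')(M, z) = Add(6, Pow(Add(Pow(M, 2), Pow(z, 2)), Rational(1, 2)))
Mul(Mul(Add(2, 5), Pow(Add(-6, 8), -1)), Function('Z')(Function('W')(5), Mul(-1, 2))) = Mul(Mul(Add(2, 5), Pow(Add(-6, 8), -1)), Add(6, Pow(Add(Pow(1, 2), Pow(Mul(-1, 2), 2)), Rational(1, 2)))) = Mul(Mul(7, Pow(2, -1)), Add(6, Pow(Add(1, Pow(-2, 2)), Rational(1, 2)))) = Mul(Mul(7, Rational(1, 2)), Add(6, Pow(Add(1, 4), Rational(1, 2)))) = Mul(Rational(7, 2), Add(6, Pow(5, Rational(1, 2)))) = Add(21, Mul(Rational(7, 2), Pow(5, Rational(1, 2))))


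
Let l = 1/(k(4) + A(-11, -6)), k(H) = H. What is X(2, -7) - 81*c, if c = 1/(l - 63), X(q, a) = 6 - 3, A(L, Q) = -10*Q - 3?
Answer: 16467/3842 ≈ 4.2860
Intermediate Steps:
A(L, Q) = -3 - 10*Q
X(q, a) = 3
l = 1/61 (l = 1/(4 + (-3 - 10*(-6))) = 1/(4 + (-3 + 60)) = 1/(4 + 57) = 1/61 ≈ 0.016393)
c = -61/3842 (c = 1/(1/61 - 63) = 1/(-3842/61) = -61/3842 ≈ -0.015877)
X(2, -7) - 81*c = 3 - 81*(-61/3842) = 3 + 4941/3842 = 16467/3842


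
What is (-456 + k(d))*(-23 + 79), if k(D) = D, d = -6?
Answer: -25872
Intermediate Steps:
(-456 + k(d))*(-23 + 79) = (-456 - 6)*(-23 + 79) = -462*56 = -25872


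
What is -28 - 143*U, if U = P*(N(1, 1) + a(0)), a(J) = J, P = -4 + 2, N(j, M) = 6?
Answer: 1688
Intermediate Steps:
P = -2
U = -12 (U = -2*(6 + 0) = -2*6 = -12)
-28 - 143*U = -28 - 143*(-12) = -28 + 1716 = 1688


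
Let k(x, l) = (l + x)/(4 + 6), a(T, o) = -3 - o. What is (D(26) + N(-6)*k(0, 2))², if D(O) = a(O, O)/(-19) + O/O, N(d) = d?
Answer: 15876/9025 ≈ 1.7591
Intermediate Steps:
k(x, l) = l/10 + x/10 (k(x, l) = (l + x)/10 = (l + x)*(⅒) = l/10 + x/10)
D(O) = 22/19 + O/19 (D(O) = (-3 - O)/(-19) + O/O = (-3 - O)*(-1/19) + 1 = (3/19 + O/19) + 1 = 22/19 + O/19)
(D(26) + N(-6)*k(0, 2))² = ((22/19 + (1/19)*26) - 6*((⅒)*2 + (⅒)*0))² = ((22/19 + 26/19) - 6*(⅕ + 0))² = (48/19 - 6*⅕)² = (48/19 - 6/5)² = (126/95)² = 15876/9025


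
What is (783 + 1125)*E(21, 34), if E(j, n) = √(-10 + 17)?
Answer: 1908*√7 ≈ 5048.1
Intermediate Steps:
E(j, n) = √7
(783 + 1125)*E(21, 34) = (783 + 1125)*√7 = 1908*√7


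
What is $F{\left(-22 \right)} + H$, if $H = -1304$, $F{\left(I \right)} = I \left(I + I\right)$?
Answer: $-336$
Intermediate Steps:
$F{\left(I \right)} = 2 I^{2}$ ($F{\left(I \right)} = I 2 I = 2 I^{2}$)
$F{\left(-22 \right)} + H = 2 \left(-22\right)^{2} - 1304 = 2 \cdot 484 - 1304 = 968 - 1304 = -336$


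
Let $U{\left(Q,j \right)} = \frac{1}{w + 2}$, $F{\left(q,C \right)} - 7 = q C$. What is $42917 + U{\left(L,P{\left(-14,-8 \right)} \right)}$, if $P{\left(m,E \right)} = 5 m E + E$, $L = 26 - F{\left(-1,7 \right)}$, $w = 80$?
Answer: $\frac{3519195}{82} \approx 42917.0$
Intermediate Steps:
$F{\left(q,C \right)} = 7 + C q$ ($F{\left(q,C \right)} = 7 + q C = 7 + C q$)
$L = 26$ ($L = 26 - \left(7 + 7 \left(-1\right)\right) = 26 - \left(7 - 7\right) = 26 - 0 = 26 + 0 = 26$)
$P{\left(m,E \right)} = E + 5 E m$ ($P{\left(m,E \right)} = 5 E m + E = E + 5 E m$)
$U{\left(Q,j \right)} = \frac{1}{82}$ ($U{\left(Q,j \right)} = \frac{1}{80 + 2} = \frac{1}{82}$)
$42917 + U{\left(L,P{\left(-14,-8 \right)} \right)} = 42917 + \frac{1}{82} = \frac{3519195}{82}$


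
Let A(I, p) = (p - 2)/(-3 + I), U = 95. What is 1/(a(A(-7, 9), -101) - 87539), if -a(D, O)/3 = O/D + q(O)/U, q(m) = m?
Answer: -665/58499164 ≈ -1.1368e-5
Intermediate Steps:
A(I, p) = (-2 + p)/(-3 + I)
a(D, O) = -3*O/95 - 3*O/D (a(D, O) = -3*(O/D + O/95) = -3*(O/95 + O/D) = -3*O/95 - 3*O/D)
1/(a(A(-7, 9), -101) - 87539) = 1/((3/95)*(-101)*(-95 - (-2 + 9)/(-3 - 7))/((-2 + 9)/(-3 - 7)) - 87539) = 1/((3/95)*(-101)*(-95 - 7/(-10))/(7/(-10)) - 87539) = 1/((3/95)*(-101)*(-95 - (-1)*7/10)/(-⅒*7) - 87539) = 1/((3/95)*(-101)*(-95 - 1*(-7/10))/(-7/10) - 87539) = 1/((3/95)*(-101)*(-10/7)*(-95 + 7/10) - 87539) = 1/((3/95)*(-101)*(-10/7)*(-943/10) - 87539) = 1/(-285729/665 - 87539) = 1/(-58499164/665) = -665/58499164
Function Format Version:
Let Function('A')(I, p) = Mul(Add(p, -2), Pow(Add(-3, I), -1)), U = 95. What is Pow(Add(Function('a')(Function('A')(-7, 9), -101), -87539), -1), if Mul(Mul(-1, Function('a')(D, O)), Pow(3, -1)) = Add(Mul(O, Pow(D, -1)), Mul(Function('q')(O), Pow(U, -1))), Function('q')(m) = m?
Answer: Rational(-665, 58499164) ≈ -1.1368e-5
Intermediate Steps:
Function('A')(I, p) = Mul(Pow(Add(-3, I), -1), Add(-2, p)) (Function('A')(I, p) = Mul(Add(-2, p), Pow(Add(-3, I), -1)) = Mul(Pow(Add(-3, I), -1), Add(-2, p)))
Function('a')(D, O) = Add(Mul(Rational(-3, 95), O), Mul(-3, O, Pow(D, -1))) (Function('a')(D, O) = Mul(-3, Add(Mul(O, Pow(D, -1)), Mul(O, Pow(95, -1)))) = Mul(-3, Add(Mul(O, Pow(D, -1)), Mul(O, Rational(1, 95)))) = Mul(-3, Add(Mul(O, Pow(D, -1)), Mul(Rational(1, 95), O))) = Mul(-3, Add(Mul(Rational(1, 95), O), Mul(O, Pow(D, -1)))) = Add(Mul(Rational(-3, 95), O), Mul(-3, O, Pow(D, -1))))
Pow(Add(Function('a')(Function('A')(-7, 9), -101), -87539), -1) = Pow(Add(Mul(Rational(3, 95), -101, Pow(Mul(Pow(Add(-3, -7), -1), Add(-2, 9)), -1), Add(-95, Mul(-1, Mul(Pow(Add(-3, -7), -1), Add(-2, 9))))), -87539), -1) = Pow(Add(Mul(Rational(3, 95), -101, Pow(Mul(Pow(-10, -1), 7), -1), Add(-95, Mul(-1, Mul(Pow(-10, -1), 7)))), -87539), -1) = Pow(Add(Mul(Rational(3, 95), -101, Pow(Mul(Rational(-1, 10), 7), -1), Add(-95, Mul(-1, Mul(Rational(-1, 10), 7)))), -87539), -1) = Pow(Add(Mul(Rational(3, 95), -101, Pow(Rational(-7, 10), -1), Add(-95, Mul(-1, Rational(-7, 10)))), -87539), -1) = Pow(Add(Mul(Rational(3, 95), -101, Rational(-10, 7), Add(-95, Rational(7, 10))), -87539), -1) = Pow(Add(Mul(Rational(3, 95), -101, Rational(-10, 7), Rational(-943, 10)), -87539), -1) = Pow(Add(Rational(-285729, 665), -87539), -1) = Pow(Rational(-58499164, 665), -1) = Rational(-665, 58499164)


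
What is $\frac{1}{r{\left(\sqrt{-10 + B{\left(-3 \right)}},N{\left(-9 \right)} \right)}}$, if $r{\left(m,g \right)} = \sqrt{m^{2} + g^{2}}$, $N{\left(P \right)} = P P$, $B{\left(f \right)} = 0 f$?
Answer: $\frac{\sqrt{6551}}{6551} \approx 0.012355$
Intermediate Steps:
$B{\left(f \right)} = 0$
$N{\left(P \right)} = P^{2}$
$r{\left(m,g \right)} = \sqrt{g^{2} + m^{2}}$
$\frac{1}{r{\left(\sqrt{-10 + B{\left(-3 \right)}},N{\left(-9 \right)} \right)}} = \frac{1}{\sqrt{\left(\left(-9\right)^{2}\right)^{2} + \left(\sqrt{-10 + 0}\right)^{2}}} = \frac{1}{\sqrt{81^{2} + \left(\sqrt{-10}\right)^{2}}} = \frac{1}{\sqrt{6561 + \left(i \sqrt{10}\right)^{2}}} = \frac{1}{\sqrt{6561 - 10}} = \frac{1}{\sqrt{6551}} = \frac{\sqrt{6551}}{6551}$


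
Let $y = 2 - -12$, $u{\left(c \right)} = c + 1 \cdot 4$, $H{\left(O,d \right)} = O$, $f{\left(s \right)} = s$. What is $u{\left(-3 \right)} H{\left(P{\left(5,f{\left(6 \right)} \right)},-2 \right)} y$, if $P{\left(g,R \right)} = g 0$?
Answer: $0$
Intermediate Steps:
$P{\left(g,R \right)} = 0$
$u{\left(c \right)} = 4 + c$ ($u{\left(c \right)} = c + 4 = 4 + c$)
$y = 14$ ($y = 2 + 12 = 14$)
$u{\left(-3 \right)} H{\left(P{\left(5,f{\left(6 \right)} \right)},-2 \right)} y = \left(4 - 3\right) 0 \cdot 14 = 1 \cdot 0 \cdot 14 = 0 \cdot 14 = 0$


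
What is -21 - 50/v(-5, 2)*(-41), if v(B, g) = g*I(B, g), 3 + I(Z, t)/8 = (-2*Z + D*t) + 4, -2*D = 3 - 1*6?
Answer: -1327/112 ≈ -11.848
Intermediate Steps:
D = 3/2 (D = -(3 - 1*6)/2 = -(3 - 6)/2 = -½*(-3) = 3/2 ≈ 1.5000)
I(Z, t) = 8 - 16*Z + 12*t (I(Z, t) = -24 + 8*((-2*Z + 3*t/2) + 4) = -24 + 8*(4 - 2*Z + 3*t/2) = -24 + (32 - 16*Z + 12*t) = 8 - 16*Z + 12*t)
v(B, g) = g*(8 - 16*B + 12*g)
-21 - 50/v(-5, 2)*(-41) = -21 - 50*1/(8*(2 - 4*(-5) + 3*2))*(-41) = -21 - 50*1/(8*(2 + 20 + 6))*(-41) = -21 - 50/(4*2*28)*(-41) = -21 - 50/224*(-41) = -21 - 50*1/224*(-41) = -21 - 25/112*(-41) = -21 + 1025/112 = -1327/112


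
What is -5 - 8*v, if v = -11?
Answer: 83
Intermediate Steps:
-5 - 8*v = -5 - 8*(-11) = -5 + 88 = 83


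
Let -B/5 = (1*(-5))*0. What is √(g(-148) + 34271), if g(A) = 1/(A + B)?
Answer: √187667959/74 ≈ 185.12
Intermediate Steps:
B = 0 (B = -5*1*(-5)*0 = -(-25)*0 = -5*0 = 0)
g(A) = 1/A (g(A) = 1/(A + 0) = 1/A)
√(g(-148) + 34271) = √(1/(-148) + 34271) = √(-1/148 + 34271) = √(5072107/148) = √187667959/74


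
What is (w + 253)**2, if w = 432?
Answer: 469225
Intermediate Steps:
(w + 253)**2 = (432 + 253)**2 = 685**2 = 469225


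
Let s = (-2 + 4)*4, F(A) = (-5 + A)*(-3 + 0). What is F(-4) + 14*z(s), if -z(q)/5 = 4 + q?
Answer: -813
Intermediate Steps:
F(A) = 15 - 3*A (F(A) = (-5 + A)*(-3) = 15 - 3*A)
s = 8 (s = 2*4 = 8)
z(q) = -20 - 5*q (z(q) = -5*(4 + q) = -20 - 5*q)
F(-4) + 14*z(s) = (15 - 3*(-4)) + 14*(-20 - 5*8) = (15 + 12) + 14*(-20 - 40) = 27 + 14*(-60) = 27 - 840 = -813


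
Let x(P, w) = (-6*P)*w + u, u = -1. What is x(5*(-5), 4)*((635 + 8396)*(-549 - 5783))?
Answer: -34253390908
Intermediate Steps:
x(P, w) = -1 - 6*P*w (x(P, w) = (-6*P)*w - 1 = -6*P*w - 1 = -1 - 6*P*w)
x(5*(-5), 4)*((635 + 8396)*(-549 - 5783)) = (-1 - 6*5*(-5)*4)*((635 + 8396)*(-549 - 5783)) = (-1 - 6*(-25)*4)*(9031*(-6332)) = (-1 + 600)*(-57184292) = 599*(-57184292) = -34253390908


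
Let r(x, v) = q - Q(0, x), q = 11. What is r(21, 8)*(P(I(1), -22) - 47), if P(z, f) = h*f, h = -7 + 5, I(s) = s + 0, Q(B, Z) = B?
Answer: -33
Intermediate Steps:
I(s) = s
h = -2
P(z, f) = -2*f
r(x, v) = 11 (r(x, v) = 11 - 1*0 = 11 + 0 = 11)
r(21, 8)*(P(I(1), -22) - 47) = 11*(-2*(-22) - 47) = 11*(44 - 47) = 11*(-3) = -33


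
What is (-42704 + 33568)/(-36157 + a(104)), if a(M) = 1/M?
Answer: 950144/3760327 ≈ 0.25268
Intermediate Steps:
(-42704 + 33568)/(-36157 + a(104)) = (-42704 + 33568)/(-36157 + 1/104) = -9136/(-36157 + 1/104) = -9136/(-3760327/104) = -9136*(-104/3760327) = 950144/3760327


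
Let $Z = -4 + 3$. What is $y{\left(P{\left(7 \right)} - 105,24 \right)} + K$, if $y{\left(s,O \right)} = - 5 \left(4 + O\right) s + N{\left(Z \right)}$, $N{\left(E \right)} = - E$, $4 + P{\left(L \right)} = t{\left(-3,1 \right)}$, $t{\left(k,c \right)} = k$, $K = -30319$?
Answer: $-14638$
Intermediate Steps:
$Z = -1$
$P{\left(L \right)} = -7$ ($P{\left(L \right)} = -4 - 3 = -7$)
$y{\left(s,O \right)} = 1 + s \left(-20 - 5 O\right)$ ($y{\left(s,O \right)} = - 5 \left(4 + O\right) s - -1 = \left(-20 - 5 O\right) s + 1 = s \left(-20 - 5 O\right) + 1 = 1 + s \left(-20 - 5 O\right)$)
$y{\left(P{\left(7 \right)} - 105,24 \right)} + K = \left(1 - 20 \left(-7 - 105\right) - 120 \left(-7 - 105\right)\right) - 30319 = \left(1 - -2240 - 120 \left(-112\right)\right) - 30319 = \left(1 + 2240 + 13440\right) - 30319 = 15681 - 30319 = -14638$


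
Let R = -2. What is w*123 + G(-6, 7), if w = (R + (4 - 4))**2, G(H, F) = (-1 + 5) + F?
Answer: 503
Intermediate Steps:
G(H, F) = 4 + F
w = 4 (w = (-2 + (4 - 4))**2 = (-2 + 0)**2 = (-2)**2 = 4)
w*123 + G(-6, 7) = 4*123 + (4 + 7) = 492 + 11 = 503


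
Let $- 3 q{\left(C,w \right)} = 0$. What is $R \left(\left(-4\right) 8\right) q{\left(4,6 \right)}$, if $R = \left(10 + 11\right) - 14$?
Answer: $0$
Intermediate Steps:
$q{\left(C,w \right)} = 0$ ($q{\left(C,w \right)} = \left(- \frac{1}{3}\right) 0 = 0$)
$R = 7$ ($R = 21 - 14 = 7$)
$R \left(\left(-4\right) 8\right) q{\left(4,6 \right)} = 7 \left(\left(-4\right) 8\right) 0 = 7 \left(-32\right) 0 = \left(-224\right) 0 = 0$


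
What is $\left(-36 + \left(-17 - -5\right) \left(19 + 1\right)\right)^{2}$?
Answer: $76176$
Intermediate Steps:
$\left(-36 + \left(-17 - -5\right) \left(19 + 1\right)\right)^{2} = \left(-36 + \left(-17 + 5\right) 20\right)^{2} = \left(-36 - 240\right)^{2} = \left(-276\right)^{2} = 76176$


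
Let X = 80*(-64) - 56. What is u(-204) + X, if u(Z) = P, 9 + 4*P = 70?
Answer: -20643/4 ≈ -5160.8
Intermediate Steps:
P = 61/4 (P = -9/4 + (¼)*70 = -9/4 + 35/2 = 61/4 ≈ 15.250)
u(Z) = 61/4
X = -5176 (X = -5120 - 56 = -5176)
u(-204) + X = 61/4 - 5176 = -20643/4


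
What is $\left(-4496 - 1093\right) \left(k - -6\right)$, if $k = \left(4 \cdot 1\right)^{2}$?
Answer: $-122958$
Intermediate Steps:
$k = 16$ ($k = 4^{2} = 16$)
$\left(-4496 - 1093\right) \left(k - -6\right) = \left(-4496 - 1093\right) \left(16 - -6\right) = - 5589 \left(16 + \left(32 - 26\right)\right) = - 5589 \left(16 + 6\right) = \left(-5589\right) 22 = -122958$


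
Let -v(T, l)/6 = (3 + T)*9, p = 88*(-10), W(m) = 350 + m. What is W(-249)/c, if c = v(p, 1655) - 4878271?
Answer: -101/4830913 ≈ -2.0907e-5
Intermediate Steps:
p = -880
v(T, l) = -162 - 54*T (v(T, l) = -6*(3 + T)*9 = -6*(27 + 9*T) = -162 - 54*T)
c = -4830913 (c = (-162 - 54*(-880)) - 4878271 = (-162 + 47520) - 4878271 = 47358 - 4878271 = -4830913)
W(-249)/c = (350 - 249)/(-4830913) = 101*(-1/4830913) = -101/4830913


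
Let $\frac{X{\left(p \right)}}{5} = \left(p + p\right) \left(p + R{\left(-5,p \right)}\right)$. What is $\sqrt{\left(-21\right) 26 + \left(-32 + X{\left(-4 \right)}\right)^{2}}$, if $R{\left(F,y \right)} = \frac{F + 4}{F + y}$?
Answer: $\frac{\sqrt{1192318}}{9} \approx 121.33$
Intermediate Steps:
$R{\left(F,y \right)} = \frac{4 + F}{F + y}$
$X{\left(p \right)} = 10 p \left(p - \frac{1}{-5 + p}\right)$ ($X{\left(p \right)} = 5 \left(p + p\right) \left(p + \frac{4 - 5}{-5 + p}\right) = 5 \cdot 2 p \left(p + \frac{1}{-5 + p} \left(-1\right)\right) = 5 \cdot 2 p \left(p - \frac{1}{-5 + p}\right) = 10 p \left(p - \frac{1}{-5 + p}\right)$)
$\sqrt{\left(-21\right) 26 + \left(-32 + X{\left(-4 \right)}\right)^{2}} = \sqrt{\left(-21\right) 26 + \left(-32 + 10 \left(-4\right) \frac{1}{-5 - 4} \left(-1 - 4 \left(-5 - 4\right)\right)\right)^{2}} = \sqrt{-546 + \left(-32 + 10 \left(-4\right) \frac{1}{-9} \left(-1 - -36\right)\right)^{2}} = \sqrt{-546 + \left(-32 + 10 \left(-4\right) \left(- \frac{1}{9}\right) \left(-1 + 36\right)\right)^{2}} = \sqrt{-546 + \left(-32 + 10 \left(-4\right) \left(- \frac{1}{9}\right) 35\right)^{2}} = \sqrt{-546 + \left(-32 + \frac{1400}{9}\right)^{2}} = \sqrt{-546 + \left(\frac{1112}{9}\right)^{2}} = \sqrt{-546 + \frac{1236544}{81}} = \sqrt{\frac{1192318}{81}} = \frac{\sqrt{1192318}}{9}$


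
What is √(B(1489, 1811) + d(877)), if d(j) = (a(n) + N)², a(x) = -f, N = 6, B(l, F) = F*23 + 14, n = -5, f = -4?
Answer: √41767 ≈ 204.37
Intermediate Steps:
B(l, F) = 14 + 23*F (B(l, F) = 23*F + 14 = 14 + 23*F)
a(x) = 4 (a(x) = -1*(-4) = 4)
d(j) = 100 (d(j) = (4 + 6)² = 10² = 100)
√(B(1489, 1811) + d(877)) = √((14 + 23*1811) + 100) = √((14 + 41653) + 100) = √(41667 + 100) = √41767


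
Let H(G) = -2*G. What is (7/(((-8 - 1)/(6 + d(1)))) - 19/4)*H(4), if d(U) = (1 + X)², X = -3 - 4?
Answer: 898/3 ≈ 299.33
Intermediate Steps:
X = -7
d(U) = 36 (d(U) = (1 - 7)² = (-6)² = 36)
(7/(((-8 - 1)/(6 + d(1)))) - 19/4)*H(4) = (7/(((-8 - 1)/(6 + 36))) - 19/4)*(-2*4) = (7/((-9/42)) - 19*¼)*(-8) = (7/((-9*1/42)) - 19/4)*(-8) = (7/(-3/14) - 19/4)*(-8) = (7*(-14/3) - 19/4)*(-8) = (-98/3 - 19/4)*(-8) = -449/12*(-8) = 898/3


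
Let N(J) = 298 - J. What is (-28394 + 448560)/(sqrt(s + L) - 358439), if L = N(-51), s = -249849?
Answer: -150603880874/128478766221 - 4201660*I*sqrt(2495)/128478766221 ≈ -1.1722 - 0.0016335*I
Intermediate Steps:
L = 349 (L = 298 - 1*(-51) = 298 + 51 = 349)
(-28394 + 448560)/(sqrt(s + L) - 358439) = (-28394 + 448560)/(sqrt(-249849 + 349) - 358439) = 420166/(sqrt(-249500) - 358439) = 420166/(10*I*sqrt(2495) - 358439) = 420166/(-358439 + 10*I*sqrt(2495))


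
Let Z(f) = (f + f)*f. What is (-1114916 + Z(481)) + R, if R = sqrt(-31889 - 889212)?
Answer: -652194 + I*sqrt(921101) ≈ -6.5219e+5 + 959.74*I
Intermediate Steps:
Z(f) = 2*f**2 (Z(f) = (2*f)*f = 2*f**2)
R = I*sqrt(921101) (R = sqrt(-921101) = I*sqrt(921101) ≈ 959.74*I)
(-1114916 + Z(481)) + R = (-1114916 + 2*481**2) + I*sqrt(921101) = (-1114916 + 2*231361) + I*sqrt(921101) = (-1114916 + 462722) + I*sqrt(921101) = -652194 + I*sqrt(921101)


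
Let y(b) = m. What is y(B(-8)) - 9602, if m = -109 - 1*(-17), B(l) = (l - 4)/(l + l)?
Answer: -9694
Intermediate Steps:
B(l) = (-4 + l)/(2*l) (B(l) = (-4 + l)/((2*l)) = (-4 + l)*(1/(2*l)) = (-4 + l)/(2*l))
m = -92 (m = -109 + 17 = -92)
y(b) = -92
y(B(-8)) - 9602 = -92 - 9602 = -9694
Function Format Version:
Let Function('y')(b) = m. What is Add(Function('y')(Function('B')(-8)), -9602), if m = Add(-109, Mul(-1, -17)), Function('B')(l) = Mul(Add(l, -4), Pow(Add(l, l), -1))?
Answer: -9694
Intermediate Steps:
Function('B')(l) = Mul(Rational(1, 2), Pow(l, -1), Add(-4, l)) (Function('B')(l) = Mul(Add(-4, l), Pow(Mul(2, l), -1)) = Mul(Add(-4, l), Mul(Rational(1, 2), Pow(l, -1))) = Mul(Rational(1, 2), Pow(l, -1), Add(-4, l)))
m = -92 (m = Add(-109, 17) = -92)
Function('y')(b) = -92
Add(Function('y')(Function('B')(-8)), -9602) = Add(-92, -9602) = -9694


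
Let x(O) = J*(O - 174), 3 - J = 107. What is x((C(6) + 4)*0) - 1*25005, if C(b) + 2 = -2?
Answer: -6909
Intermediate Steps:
J = -104 (J = 3 - 1*107 = 3 - 107 = -104)
C(b) = -4 (C(b) = -2 - 2 = -4)
x(O) = 18096 - 104*O (x(O) = -104*(O - 174) = -104*(-174 + O) = 18096 - 104*O)
x((C(6) + 4)*0) - 1*25005 = (18096 - 104*(-4 + 4)*0) - 1*25005 = (18096 - 0*0) - 25005 = (18096 - 104*0) - 25005 = (18096 + 0) - 25005 = 18096 - 25005 = -6909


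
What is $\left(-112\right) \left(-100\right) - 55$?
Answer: $11145$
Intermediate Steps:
$\left(-112\right) \left(-100\right) - 55 = 11200 - 55 = 11145$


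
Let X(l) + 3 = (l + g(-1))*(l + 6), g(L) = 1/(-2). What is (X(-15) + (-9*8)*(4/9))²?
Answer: 43681/4 ≈ 10920.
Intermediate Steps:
g(L) = -½
X(l) = -3 + (6 + l)*(-½ + l) (X(l) = -3 + (l - ½)*(l + 6) = -3 + (-½ + l)*(6 + l) = -3 + (6 + l)*(-½ + l))
(X(-15) + (-9*8)*(4/9))² = ((-6 + (-15)² + (11/2)*(-15)) + (-9*8)*(4/9))² = ((-6 + 225 - 165/2) - 288/9)² = (273/2 - 72*4/9)² = (273/2 - 32)² = (209/2)² = 43681/4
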